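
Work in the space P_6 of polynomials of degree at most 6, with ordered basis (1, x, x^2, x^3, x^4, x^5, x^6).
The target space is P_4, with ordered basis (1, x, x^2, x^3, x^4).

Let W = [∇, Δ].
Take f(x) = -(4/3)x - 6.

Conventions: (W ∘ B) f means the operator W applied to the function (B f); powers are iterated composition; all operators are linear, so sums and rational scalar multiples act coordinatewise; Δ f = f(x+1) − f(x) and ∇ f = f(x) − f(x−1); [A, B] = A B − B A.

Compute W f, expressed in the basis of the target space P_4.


the image equals g(x) = 0

Δ f = -4/3
∇ Δ f = 0
∇ f = -4/3
Δ ∇ f = 0
[∇, Δ] f = 0


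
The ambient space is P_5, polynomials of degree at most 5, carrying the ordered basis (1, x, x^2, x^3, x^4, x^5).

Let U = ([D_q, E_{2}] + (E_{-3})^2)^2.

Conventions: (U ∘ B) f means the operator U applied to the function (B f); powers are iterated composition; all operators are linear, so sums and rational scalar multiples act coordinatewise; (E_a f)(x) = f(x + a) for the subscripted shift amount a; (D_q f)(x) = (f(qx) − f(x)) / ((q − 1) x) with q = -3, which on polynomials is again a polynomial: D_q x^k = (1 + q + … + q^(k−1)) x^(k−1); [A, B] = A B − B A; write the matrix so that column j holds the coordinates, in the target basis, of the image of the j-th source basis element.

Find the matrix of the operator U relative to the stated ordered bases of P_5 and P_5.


image of 1: 1
image of x: x - 12
image of x^2: x^2 - 24x + 160
image of x^3: x^3 - 36x^2 + 352x - 1664
image of x^4: x^4 - 48x^3 + 1216x^2 - 7680x + 29824
image of x^5: x^5 - 60x^4 + 64x^3 - 12544x^2 + 46720x - 159232
each image's coordinates form column j of the matrix

the matrix is [[1, -12, 160, -1664, 29824, -159232]; [0, 1, -24, 352, -7680, 46720]; [0, 0, 1, -36, 1216, -12544]; [0, 0, 0, 1, -48, 64]; [0, 0, 0, 0, 1, -60]; [0, 0, 0, 0, 0, 1]] (rows listed top to bottom)


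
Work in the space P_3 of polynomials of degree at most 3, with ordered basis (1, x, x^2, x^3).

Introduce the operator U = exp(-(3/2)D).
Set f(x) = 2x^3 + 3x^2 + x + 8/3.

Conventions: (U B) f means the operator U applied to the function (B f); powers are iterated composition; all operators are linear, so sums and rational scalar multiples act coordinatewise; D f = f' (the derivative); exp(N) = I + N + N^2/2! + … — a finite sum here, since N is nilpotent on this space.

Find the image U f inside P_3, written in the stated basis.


order-1 term: -9x^2 - 9x - 3/2
order-2 term: (27/2)x + 27/4
order-3 term: -27/4
the series for exp(-(3/2)D) f terminates at order 3
exp(-(3/2)D) f = 2x^3 - 6x^2 + (11/2)x + 7/6

g(x) = 2x^3 - 6x^2 + (11/2)x + 7/6


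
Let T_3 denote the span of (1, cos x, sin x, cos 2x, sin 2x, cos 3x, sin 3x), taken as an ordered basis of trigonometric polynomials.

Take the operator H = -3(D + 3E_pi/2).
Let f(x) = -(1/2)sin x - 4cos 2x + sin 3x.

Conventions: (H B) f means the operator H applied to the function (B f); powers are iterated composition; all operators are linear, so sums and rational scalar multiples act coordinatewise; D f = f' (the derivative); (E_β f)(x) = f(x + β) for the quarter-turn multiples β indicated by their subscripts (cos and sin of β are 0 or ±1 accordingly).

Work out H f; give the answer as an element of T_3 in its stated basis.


D f = -(1/2)cos x + 8sin 2x + 3cos 3x
E_pi/2 f = -(1/2)cos x + 4cos 2x - cos 3x
(3E_pi/2) f = -(3/2)cos x + 12cos 2x - 3cos 3x
(D + 3E_pi/2) f = -2cos x + 12cos 2x + 8sin 2x
(-3(D + 3E_pi/2)) f = 6cos x - 36cos 2x - 24sin 2x

the image equals g(x) = 6cos x - 36cos 2x - 24sin 2x


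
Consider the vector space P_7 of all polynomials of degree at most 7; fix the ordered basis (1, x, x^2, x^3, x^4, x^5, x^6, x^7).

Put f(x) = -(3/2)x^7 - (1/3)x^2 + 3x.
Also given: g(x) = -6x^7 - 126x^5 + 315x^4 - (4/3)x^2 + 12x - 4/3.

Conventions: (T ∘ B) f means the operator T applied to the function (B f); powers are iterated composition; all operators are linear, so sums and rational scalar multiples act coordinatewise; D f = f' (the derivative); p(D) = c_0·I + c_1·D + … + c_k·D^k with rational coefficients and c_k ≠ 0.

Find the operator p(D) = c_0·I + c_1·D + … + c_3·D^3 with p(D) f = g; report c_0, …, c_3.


D^0 f = -(3/2)x^7 - (1/3)x^2 + 3x
D^1 f = -(21/2)x^6 - (2/3)x + 3
D^2 f = -63x^5 - 2/3
D^3 f = -315x^4
matching coefficients of g against c_0 f + c_1 Df + … from the top degree down determines the c_i
solution: c_0 = 4, c_1 = 0, c_2 = 2, c_3 = -1

c_0 = 4, c_1 = 0, c_2 = 2, c_3 = -1


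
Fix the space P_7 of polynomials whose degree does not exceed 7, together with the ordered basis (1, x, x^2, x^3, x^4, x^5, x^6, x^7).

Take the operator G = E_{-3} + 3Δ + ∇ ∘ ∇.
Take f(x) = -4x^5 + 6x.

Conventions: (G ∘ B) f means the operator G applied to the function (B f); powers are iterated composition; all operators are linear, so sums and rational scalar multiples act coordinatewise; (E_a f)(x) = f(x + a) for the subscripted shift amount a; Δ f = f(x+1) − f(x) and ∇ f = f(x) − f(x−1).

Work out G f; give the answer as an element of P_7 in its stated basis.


E_{-3} f = -4x^5 + 60x^4 - 360x^3 + 1080x^2 - 1614x + 954
Δ f = -20x^4 - 40x^3 - 40x^2 - 20x + 2
(3Δ) f = -60x^4 - 120x^3 - 120x^2 - 60x + 6
∇ f = -20x^4 + 40x^3 - 40x^2 + 20x + 2
∇ ∇ f = -80x^3 + 240x^2 - 280x + 120
(E_{-3} + 3Δ + ∇ ∘ ∇) f = -4x^5 - 560x^3 + 1200x^2 - 1954x + 1080

the result is g(x) = -4x^5 - 560x^3 + 1200x^2 - 1954x + 1080


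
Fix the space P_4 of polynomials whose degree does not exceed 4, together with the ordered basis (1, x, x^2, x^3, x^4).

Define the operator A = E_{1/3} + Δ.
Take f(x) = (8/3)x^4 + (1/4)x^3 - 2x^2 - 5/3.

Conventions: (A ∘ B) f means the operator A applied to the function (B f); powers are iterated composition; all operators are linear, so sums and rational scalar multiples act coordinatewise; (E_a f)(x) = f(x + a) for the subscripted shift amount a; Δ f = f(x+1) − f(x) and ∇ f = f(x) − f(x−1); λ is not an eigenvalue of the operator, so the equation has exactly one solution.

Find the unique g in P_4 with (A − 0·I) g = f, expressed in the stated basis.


the result is g(x) = (8/3)x^4 - (503/36)x^3 + (325/9)x^2 - (9847/162)x + 12404/243

write g with unknown coordinates in the stated basis and equate coefficients in (A − 0·I) g = f
solving from the highest basis element down gives g = (8/3)x^4 - (503/36)x^3 + (325/9)x^2 - (9847/162)x + 12404/243
check: A g = (8/3)x^4 + (1/4)x^3 - 2x^2 - 5/3
so A g − 0·g = (8/3)x^4 + (1/4)x^3 - 2x^2 - 5/3 = f ✓


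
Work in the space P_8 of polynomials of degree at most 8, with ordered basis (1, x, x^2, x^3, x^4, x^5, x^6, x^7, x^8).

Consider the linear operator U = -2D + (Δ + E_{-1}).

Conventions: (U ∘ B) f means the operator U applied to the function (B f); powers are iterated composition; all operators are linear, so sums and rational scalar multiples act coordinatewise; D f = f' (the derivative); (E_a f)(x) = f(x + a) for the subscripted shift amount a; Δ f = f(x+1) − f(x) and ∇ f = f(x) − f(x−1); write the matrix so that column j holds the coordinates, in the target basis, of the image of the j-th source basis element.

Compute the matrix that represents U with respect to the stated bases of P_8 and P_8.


the matrix is [[1, -2, 2, 0, 2, 0, 2, 0, 2]; [0, 1, -4, 6, 0, 10, 0, 14, 0]; [0, 0, 1, -6, 12, 0, 30, 0, 56]; [0, 0, 0, 1, -8, 20, 0, 70, 0]; [0, 0, 0, 0, 1, -10, 30, 0, 140]; [0, 0, 0, 0, 0, 1, -12, 42, 0]; [0, 0, 0, 0, 0, 0, 1, -14, 56]; [0, 0, 0, 0, 0, 0, 0, 1, -16]; [0, 0, 0, 0, 0, 0, 0, 0, 1]] (rows listed top to bottom)

image of 1: 1
image of x: x - 2
image of x^2: x^2 - 4x + 2
image of x^3: x^3 - 6x^2 + 6x
image of x^4: x^4 - 8x^3 + 12x^2 + 2
image of x^5: x^5 - 10x^4 + 20x^3 + 10x
image of x^6: x^6 - 12x^5 + 30x^4 + 30x^2 + 2
image of x^7: x^7 - 14x^6 + 42x^5 + 70x^3 + 14x
image of x^8: x^8 - 16x^7 + 56x^6 + 140x^4 + 56x^2 + 2
each image's coordinates form column j of the matrix


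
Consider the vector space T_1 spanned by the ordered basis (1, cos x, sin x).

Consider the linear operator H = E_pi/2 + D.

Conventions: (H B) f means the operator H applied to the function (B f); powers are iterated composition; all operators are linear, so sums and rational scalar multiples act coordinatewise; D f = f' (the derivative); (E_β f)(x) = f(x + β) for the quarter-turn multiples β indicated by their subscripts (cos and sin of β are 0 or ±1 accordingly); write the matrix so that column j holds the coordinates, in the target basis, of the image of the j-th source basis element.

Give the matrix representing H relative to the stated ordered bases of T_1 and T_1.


the matrix is [[1, 0, 0]; [0, 0, 2]; [0, -2, 0]] (rows listed top to bottom)

image of 1: 1
image of cos x: -2sin x
image of sin x: 2cos x
each image's coordinates form column j of the matrix


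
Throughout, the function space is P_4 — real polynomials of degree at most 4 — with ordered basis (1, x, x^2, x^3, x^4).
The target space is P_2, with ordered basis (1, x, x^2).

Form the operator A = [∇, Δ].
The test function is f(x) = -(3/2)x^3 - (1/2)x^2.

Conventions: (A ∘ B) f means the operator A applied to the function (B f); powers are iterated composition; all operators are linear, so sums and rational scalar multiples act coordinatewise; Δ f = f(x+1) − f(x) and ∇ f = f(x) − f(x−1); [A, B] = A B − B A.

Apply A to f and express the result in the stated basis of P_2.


Δ f = -(9/2)x^2 - (11/2)x - 2
∇ Δ f = -9x - 1
∇ f = -(9/2)x^2 + (7/2)x - 1
Δ ∇ f = -9x - 1
[∇, Δ] f = 0

the result is g(x) = 0


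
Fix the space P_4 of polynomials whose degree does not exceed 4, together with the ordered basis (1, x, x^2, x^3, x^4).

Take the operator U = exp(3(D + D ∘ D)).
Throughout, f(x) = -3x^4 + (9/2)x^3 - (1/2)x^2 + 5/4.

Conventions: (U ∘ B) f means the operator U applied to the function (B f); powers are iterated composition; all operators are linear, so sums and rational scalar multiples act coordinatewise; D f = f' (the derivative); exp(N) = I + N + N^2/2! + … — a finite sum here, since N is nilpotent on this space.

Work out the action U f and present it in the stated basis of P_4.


order-1 term: -36x^3 - (135/2)x^2 + 78x - 3
order-2 term: -162x^2 - (1053/2)x - 171/2
order-3 term: -324x - 1701/2
order-4 term: -243
the series for exp(3(D + D ∘ D)) f terminates at order 4
exp(3(D + D ∘ D)) f = -3x^4 - (63/2)x^3 - 230x^2 - (1545/2)x - 4723/4

the result is g(x) = -3x^4 - (63/2)x^3 - 230x^2 - (1545/2)x - 4723/4


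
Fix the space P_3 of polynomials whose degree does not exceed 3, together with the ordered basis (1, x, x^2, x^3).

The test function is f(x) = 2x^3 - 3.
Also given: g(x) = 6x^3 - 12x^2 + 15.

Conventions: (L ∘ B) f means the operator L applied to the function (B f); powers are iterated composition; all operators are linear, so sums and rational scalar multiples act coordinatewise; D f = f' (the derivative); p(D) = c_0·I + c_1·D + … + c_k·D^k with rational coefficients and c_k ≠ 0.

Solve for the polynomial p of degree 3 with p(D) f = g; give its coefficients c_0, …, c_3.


p(D) = 3·I − 2·D + 2·D^3, i.e. c_0 = 3, c_1 = -2, c_2 = 0, c_3 = 2

D^0 f = 2x^3 - 3
D^1 f = 6x^2
D^2 f = 12x
D^3 f = 12
matching coefficients of g against c_0 f + c_1 Df + … from the top degree down determines the c_i
solution: c_0 = 3, c_1 = -2, c_2 = 0, c_3 = 2


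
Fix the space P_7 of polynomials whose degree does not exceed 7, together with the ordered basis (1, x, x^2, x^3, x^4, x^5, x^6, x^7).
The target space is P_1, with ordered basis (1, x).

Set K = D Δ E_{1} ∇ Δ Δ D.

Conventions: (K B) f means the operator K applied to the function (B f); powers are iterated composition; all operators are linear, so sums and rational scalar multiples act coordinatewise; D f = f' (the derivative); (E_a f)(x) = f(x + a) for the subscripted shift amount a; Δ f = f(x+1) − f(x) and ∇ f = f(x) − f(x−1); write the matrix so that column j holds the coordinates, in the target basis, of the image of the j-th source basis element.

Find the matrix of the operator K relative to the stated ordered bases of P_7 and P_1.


the matrix is [[0, 0, 0, 0, 0, 0, 720, 10080]; [0, 0, 0, 0, 0, 0, 0, 5040]] (rows listed top to bottom)

image of 1: 0
image of x: 0
image of x^2: 0
image of x^3: 0
image of x^4: 0
image of x^5: 0
image of x^6: 720
image of x^7: 5040x + 10080
each image's coordinates form column j of the matrix


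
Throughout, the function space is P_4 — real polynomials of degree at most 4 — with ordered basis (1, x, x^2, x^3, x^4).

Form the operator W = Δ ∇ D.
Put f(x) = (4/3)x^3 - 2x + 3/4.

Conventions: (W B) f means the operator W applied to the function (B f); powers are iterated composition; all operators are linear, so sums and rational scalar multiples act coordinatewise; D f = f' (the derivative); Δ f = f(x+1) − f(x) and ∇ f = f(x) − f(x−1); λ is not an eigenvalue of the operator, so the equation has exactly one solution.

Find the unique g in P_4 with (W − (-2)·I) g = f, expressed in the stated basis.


write g with unknown coordinates in the stated basis and equate coefficients in (W − (-2)·I) g = f
solving from the highest basis element down gives g = (2/3)x^3 - x - 13/8
check: W g = 4
so W g − (-2)·g = (4/3)x^3 - 2x + 3/4 = f ✓

g(x) = (2/3)x^3 - x - 13/8


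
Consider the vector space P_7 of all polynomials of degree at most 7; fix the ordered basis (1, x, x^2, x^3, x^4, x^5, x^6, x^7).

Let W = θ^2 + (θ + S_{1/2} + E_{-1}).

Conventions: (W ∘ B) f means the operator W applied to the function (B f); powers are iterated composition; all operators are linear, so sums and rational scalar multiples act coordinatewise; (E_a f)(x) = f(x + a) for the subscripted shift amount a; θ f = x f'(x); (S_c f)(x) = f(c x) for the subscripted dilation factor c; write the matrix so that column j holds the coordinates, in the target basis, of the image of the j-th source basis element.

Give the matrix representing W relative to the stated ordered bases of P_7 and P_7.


image of 1: 2
image of x: (7/2)x - 1
image of x^2: (29/4)x^2 - 2x + 1
image of x^3: (105/8)x^3 - 3x^2 + 3x - 1
image of x^4: (337/16)x^4 - 4x^3 + 6x^2 - 4x + 1
image of x^5: (993/32)x^5 - 5x^4 + 10x^3 - 10x^2 + 5x - 1
image of x^6: (2753/64)x^6 - 6x^5 + 15x^4 - 20x^3 + 15x^2 - 6x + 1
image of x^7: (7297/128)x^7 - 7x^6 + 21x^5 - 35x^4 + 35x^3 - 21x^2 + 7x - 1
each image's coordinates form column j of the matrix

the matrix is [[2, -1, 1, -1, 1, -1, 1, -1]; [0, 7/2, -2, 3, -4, 5, -6, 7]; [0, 0, 29/4, -3, 6, -10, 15, -21]; [0, 0, 0, 105/8, -4, 10, -20, 35]; [0, 0, 0, 0, 337/16, -5, 15, -35]; [0, 0, 0, 0, 0, 993/32, -6, 21]; [0, 0, 0, 0, 0, 0, 2753/64, -7]; [0, 0, 0, 0, 0, 0, 0, 7297/128]] (rows listed top to bottom)


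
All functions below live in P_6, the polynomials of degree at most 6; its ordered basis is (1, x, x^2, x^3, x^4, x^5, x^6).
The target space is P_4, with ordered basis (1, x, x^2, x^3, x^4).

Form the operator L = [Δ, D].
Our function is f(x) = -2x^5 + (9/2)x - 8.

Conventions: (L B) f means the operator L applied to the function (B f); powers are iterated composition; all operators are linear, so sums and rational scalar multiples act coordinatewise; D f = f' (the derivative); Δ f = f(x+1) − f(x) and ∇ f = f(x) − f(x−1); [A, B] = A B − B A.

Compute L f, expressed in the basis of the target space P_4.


D f = -10x^4 + 9/2
Δ D f = -40x^3 - 60x^2 - 40x - 10
Δ f = -10x^4 - 20x^3 - 20x^2 - 10x + 5/2
D Δ f = -40x^3 - 60x^2 - 40x - 10
[Δ, D] f = 0

g(x) = 0


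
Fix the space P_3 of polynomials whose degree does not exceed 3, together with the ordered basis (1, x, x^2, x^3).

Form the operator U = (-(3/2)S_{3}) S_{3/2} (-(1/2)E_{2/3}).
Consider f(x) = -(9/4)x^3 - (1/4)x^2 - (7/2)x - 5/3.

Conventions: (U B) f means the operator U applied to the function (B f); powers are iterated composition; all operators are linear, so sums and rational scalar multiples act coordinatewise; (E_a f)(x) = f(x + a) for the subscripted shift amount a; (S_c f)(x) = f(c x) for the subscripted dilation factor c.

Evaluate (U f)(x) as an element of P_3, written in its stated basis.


the result is g(x) = -(19683/128)x^3 - (4617/64)x^2 - (369/16)x - 43/12

E_{2/3} f = -(9/4)x^3 - (19/4)x^2 - (41/6)x - 43/9
(-(1/2)E_{2/3}) f = (9/8)x^3 + (19/8)x^2 + (41/12)x + 43/18
S_{3/2} (-(1/2)E_{2/3}) f = (243/64)x^3 + (171/32)x^2 + (41/8)x + 43/18
S_{3} S_{3/2} (-(1/2)E_{2/3}) f = (6561/64)x^3 + (1539/32)x^2 + (123/8)x + 43/18
(-(3/2)S_{3}) S_{3/2} (-(1/2)E_{2/3}) f = -(19683/128)x^3 - (4617/64)x^2 - (369/16)x - 43/12


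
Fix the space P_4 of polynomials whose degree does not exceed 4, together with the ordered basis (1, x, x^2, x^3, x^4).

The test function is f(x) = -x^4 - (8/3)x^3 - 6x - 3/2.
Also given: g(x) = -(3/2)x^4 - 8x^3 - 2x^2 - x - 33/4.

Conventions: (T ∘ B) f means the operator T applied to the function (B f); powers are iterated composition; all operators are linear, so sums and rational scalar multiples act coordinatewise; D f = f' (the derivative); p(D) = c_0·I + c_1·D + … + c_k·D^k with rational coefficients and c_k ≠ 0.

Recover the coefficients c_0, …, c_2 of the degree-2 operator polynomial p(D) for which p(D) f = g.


D^0 f = -x^4 - (8/3)x^3 - 6x - 3/2
D^1 f = -4x^3 - 8x^2 - 6
D^2 f = -12x^2 - 16x
matching coefficients of g against c_0 f + c_1 Df + … from the top degree down determines the c_i
solution: c_0 = 3/2, c_1 = 1, c_2 = -1/2

p(D) = (3/2)·I + D − (1/2)·D^2, i.e. c_0 = 3/2, c_1 = 1, c_2 = -1/2


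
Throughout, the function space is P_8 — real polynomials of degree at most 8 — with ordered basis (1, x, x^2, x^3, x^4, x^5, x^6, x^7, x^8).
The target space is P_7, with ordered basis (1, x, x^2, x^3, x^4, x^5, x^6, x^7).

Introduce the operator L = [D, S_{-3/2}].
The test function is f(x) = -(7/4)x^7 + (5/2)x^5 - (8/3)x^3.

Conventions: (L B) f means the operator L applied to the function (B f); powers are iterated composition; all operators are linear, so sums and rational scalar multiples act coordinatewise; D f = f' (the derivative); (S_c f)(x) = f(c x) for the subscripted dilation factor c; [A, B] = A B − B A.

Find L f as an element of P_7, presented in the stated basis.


S_{-3/2} f = (15309/512)x^7 - (1215/64)x^5 + 9x^3
D S_{-3/2} f = (107163/512)x^6 - (6075/64)x^4 + 27x^2
D f = -(49/4)x^6 + (25/2)x^4 - 8x^2
S_{-3/2} D f = -(35721/256)x^6 + (2025/32)x^4 - 18x^2
[D, S_{-3/2}] f = (178605/512)x^6 - (10125/64)x^4 + 45x^2

the result is g(x) = (178605/512)x^6 - (10125/64)x^4 + 45x^2


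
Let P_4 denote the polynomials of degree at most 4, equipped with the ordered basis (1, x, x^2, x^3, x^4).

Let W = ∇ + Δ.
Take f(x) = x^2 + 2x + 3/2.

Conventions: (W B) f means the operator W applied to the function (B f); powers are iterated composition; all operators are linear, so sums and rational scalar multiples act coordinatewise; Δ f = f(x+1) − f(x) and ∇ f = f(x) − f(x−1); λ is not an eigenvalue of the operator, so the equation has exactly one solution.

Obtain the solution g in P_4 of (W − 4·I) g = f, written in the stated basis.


the result is g(x) = -(1/4)x^2 - (3/4)x - 3/4

write g with unknown coordinates in the stated basis and equate coefficients in (W − 4·I) g = f
solving from the highest basis element down gives g = -(1/4)x^2 - (3/4)x - 3/4
check: W g = -x - 3/2
so W g − 4·g = x^2 + 2x + 3/2 = f ✓


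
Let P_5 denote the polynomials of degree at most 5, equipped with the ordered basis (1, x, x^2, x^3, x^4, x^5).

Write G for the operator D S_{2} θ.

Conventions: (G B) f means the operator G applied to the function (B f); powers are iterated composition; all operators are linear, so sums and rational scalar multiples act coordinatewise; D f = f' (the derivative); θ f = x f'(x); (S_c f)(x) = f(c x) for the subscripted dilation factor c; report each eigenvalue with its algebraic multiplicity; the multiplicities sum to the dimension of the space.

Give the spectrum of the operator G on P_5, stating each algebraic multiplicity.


image of 1: 0
image of x: 2
image of x^2: 16x
image of x^3: 72x^2
image of x^4: 256x^3
image of x^5: 800x^4
the matrix is upper triangular; its diagonal is (0, 0, 0, 0, 0, 0)
for a triangular matrix the eigenvalues are the diagonal entries, with algebraic multiplicity their repetition count

λ = 0 (multiplicity 6)


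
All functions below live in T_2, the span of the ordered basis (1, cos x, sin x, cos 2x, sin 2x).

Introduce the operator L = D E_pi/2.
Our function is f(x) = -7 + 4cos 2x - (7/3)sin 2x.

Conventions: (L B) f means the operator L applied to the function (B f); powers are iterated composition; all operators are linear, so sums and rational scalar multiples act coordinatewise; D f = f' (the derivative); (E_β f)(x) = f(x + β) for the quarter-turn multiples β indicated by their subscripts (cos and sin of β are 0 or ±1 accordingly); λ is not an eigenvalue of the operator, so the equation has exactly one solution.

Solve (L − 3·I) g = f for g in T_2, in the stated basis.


the result is g(x) = 7/3 - (50/39)cos 2x - (1/13)sin 2x

write g with unknown coordinates in the stated basis and equate coefficients in (L − 3·I) g = f
solving from the highest basis element down gives g = 7/3 - (50/39)cos 2x - (1/13)sin 2x
check: L g = (2/13)cos 2x - (100/39)sin 2x
so L g − 3·g = -7 + 4cos 2x - (7/3)sin 2x = f ✓


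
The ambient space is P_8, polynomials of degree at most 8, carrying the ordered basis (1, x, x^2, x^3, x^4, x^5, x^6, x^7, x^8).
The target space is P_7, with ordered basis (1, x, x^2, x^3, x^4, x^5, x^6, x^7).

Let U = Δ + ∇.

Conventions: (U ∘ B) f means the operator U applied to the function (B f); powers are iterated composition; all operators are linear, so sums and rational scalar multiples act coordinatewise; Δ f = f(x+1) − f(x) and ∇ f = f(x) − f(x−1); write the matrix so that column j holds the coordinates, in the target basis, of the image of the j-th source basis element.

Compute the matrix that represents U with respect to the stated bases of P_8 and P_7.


image of 1: 0
image of x: 2
image of x^2: 4x
image of x^3: 6x^2 + 2
image of x^4: 8x^3 + 8x
image of x^5: 10x^4 + 20x^2 + 2
image of x^6: 12x^5 + 40x^3 + 12x
image of x^7: 14x^6 + 70x^4 + 42x^2 + 2
image of x^8: 16x^7 + 112x^5 + 112x^3 + 16x
each image's coordinates form column j of the matrix

the matrix is [[0, 2, 0, 2, 0, 2, 0, 2, 0]; [0, 0, 4, 0, 8, 0, 12, 0, 16]; [0, 0, 0, 6, 0, 20, 0, 42, 0]; [0, 0, 0, 0, 8, 0, 40, 0, 112]; [0, 0, 0, 0, 0, 10, 0, 70, 0]; [0, 0, 0, 0, 0, 0, 12, 0, 112]; [0, 0, 0, 0, 0, 0, 0, 14, 0]; [0, 0, 0, 0, 0, 0, 0, 0, 16]] (rows listed top to bottom)


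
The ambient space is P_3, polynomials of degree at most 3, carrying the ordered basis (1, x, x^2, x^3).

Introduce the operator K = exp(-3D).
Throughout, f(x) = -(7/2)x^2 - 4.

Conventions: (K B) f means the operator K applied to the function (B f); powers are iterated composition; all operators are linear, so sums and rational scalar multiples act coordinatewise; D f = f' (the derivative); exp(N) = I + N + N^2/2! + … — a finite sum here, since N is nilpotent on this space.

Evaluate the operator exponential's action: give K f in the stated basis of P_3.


g(x) = -(7/2)x^2 + 21x - 71/2

order-1 term: 21x
order-2 term: -63/2
the series for exp(-3D) f terminates at order 2
exp(-3D) f = -(7/2)x^2 + 21x - 71/2


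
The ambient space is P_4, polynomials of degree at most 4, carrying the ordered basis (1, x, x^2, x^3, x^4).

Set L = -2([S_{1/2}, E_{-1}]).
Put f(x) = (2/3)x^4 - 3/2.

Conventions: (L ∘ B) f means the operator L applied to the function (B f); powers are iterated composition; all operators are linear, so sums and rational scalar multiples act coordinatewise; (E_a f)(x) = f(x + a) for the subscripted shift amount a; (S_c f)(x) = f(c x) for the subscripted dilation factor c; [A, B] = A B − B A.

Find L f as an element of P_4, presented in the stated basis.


the result is g(x) = (1/3)x^3 - (3/2)x^2 + (7/3)x - 5/4

E_{-1} f = (2/3)x^4 - (8/3)x^3 + 4x^2 - (8/3)x - 5/6
S_{1/2} E_{-1} f = (1/24)x^4 - (1/3)x^3 + x^2 - (4/3)x - 5/6
S_{1/2} f = (1/24)x^4 - 3/2
E_{-1} S_{1/2} f = (1/24)x^4 - (1/6)x^3 + (1/4)x^2 - (1/6)x - 35/24
[S_{1/2}, E_{-1}] f = -(1/6)x^3 + (3/4)x^2 - (7/6)x + 5/8
(-2([S_{1/2}, E_{-1}])) f = (1/3)x^3 - (3/2)x^2 + (7/3)x - 5/4


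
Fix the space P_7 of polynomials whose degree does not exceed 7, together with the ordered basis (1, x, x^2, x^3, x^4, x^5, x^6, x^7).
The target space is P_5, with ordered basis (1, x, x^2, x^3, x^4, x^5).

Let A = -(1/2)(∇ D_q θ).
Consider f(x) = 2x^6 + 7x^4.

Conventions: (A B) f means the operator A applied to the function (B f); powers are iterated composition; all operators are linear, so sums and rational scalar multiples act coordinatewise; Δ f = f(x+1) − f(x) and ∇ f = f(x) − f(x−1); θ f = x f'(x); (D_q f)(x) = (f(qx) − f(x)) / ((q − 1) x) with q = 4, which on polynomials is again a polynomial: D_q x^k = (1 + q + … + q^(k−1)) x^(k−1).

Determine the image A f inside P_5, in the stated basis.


g(x) = -40950x^4 + 81900x^3 - 85470x^2 + 44520x - 9380

θ f = 12x^6 + 28x^4
D_q θ f = 16380x^5 + 2380x^3
∇ D_q θ f = 81900x^4 - 163800x^3 + 170940x^2 - 89040x + 18760
(-(1/2)(∇ D_q θ)) f = -40950x^4 + 81900x^3 - 85470x^2 + 44520x - 9380


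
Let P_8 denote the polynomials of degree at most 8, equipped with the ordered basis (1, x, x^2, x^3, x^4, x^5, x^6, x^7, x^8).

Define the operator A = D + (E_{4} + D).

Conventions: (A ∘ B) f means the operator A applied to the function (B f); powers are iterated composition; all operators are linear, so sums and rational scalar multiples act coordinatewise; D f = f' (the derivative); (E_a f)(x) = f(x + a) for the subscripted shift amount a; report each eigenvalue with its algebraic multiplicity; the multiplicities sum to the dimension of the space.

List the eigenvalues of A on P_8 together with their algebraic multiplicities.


λ = 1 (multiplicity 9)

image of 1: 1
image of x: x + 6
image of x^2: x^2 + 12x + 16
image of x^3: x^3 + 18x^2 + 48x + 64
image of x^4: x^4 + 24x^3 + 96x^2 + 256x + 256
image of x^5: x^5 + 30x^4 + 160x^3 + 640x^2 + 1280x + 1024
image of x^6: x^6 + 36x^5 + 240x^4 + 1280x^3 + 3840x^2 + 6144x + 4096
image of x^7: x^7 + 42x^6 + 336x^5 + 2240x^4 + 8960x^3 + 21504x^2 + 28672x + 16384
image of x^8: x^8 + 48x^7 + 448x^6 + 3584x^5 + 17920x^4 + 57344x^3 + 114688x^2 + 131072x + 65536
the matrix is upper triangular; its diagonal is (1, 1, 1, 1, 1, 1, 1, 1, 1)
for a triangular matrix the eigenvalues are the diagonal entries, with algebraic multiplicity their repetition count


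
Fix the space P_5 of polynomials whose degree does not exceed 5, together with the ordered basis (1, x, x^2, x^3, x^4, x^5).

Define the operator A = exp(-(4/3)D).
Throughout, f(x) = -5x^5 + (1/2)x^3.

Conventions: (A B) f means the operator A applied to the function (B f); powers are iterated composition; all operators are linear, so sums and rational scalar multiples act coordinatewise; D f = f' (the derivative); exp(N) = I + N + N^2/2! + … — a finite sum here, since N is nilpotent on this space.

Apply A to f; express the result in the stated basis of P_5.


the result is g(x) = -5x^5 + (100/3)x^4 - (1591/18)x^3 + (3146/27)x^2 - (6184/81)x + 4832/243

order-1 term: (100/3)x^4 - 2x^2
order-2 term: -(800/9)x^3 + (8/3)x
order-3 term: (3200/27)x^2 - 32/27
order-4 term: -(6400/81)x
order-5 term: 5120/243
the series for exp(-(4/3)D) f terminates at order 5
exp(-(4/3)D) f = -5x^5 + (100/3)x^4 - (1591/18)x^3 + (3146/27)x^2 - (6184/81)x + 4832/243


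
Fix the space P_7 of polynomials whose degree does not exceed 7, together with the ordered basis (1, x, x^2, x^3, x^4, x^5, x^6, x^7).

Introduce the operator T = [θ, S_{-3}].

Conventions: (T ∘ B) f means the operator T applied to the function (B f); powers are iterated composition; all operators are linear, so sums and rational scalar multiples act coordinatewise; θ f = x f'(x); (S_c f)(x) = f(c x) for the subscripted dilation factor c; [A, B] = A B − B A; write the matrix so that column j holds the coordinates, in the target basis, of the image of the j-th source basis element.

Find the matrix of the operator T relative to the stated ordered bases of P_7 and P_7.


image of 1: 0
image of x: 0
image of x^2: 0
image of x^3: 0
image of x^4: 0
image of x^5: 0
image of x^6: 0
image of x^7: 0
each image's coordinates form column j of the matrix

the matrix is [[0, 0, 0, 0, 0, 0, 0, 0]; [0, 0, 0, 0, 0, 0, 0, 0]; [0, 0, 0, 0, 0, 0, 0, 0]; [0, 0, 0, 0, 0, 0, 0, 0]; [0, 0, 0, 0, 0, 0, 0, 0]; [0, 0, 0, 0, 0, 0, 0, 0]; [0, 0, 0, 0, 0, 0, 0, 0]; [0, 0, 0, 0, 0, 0, 0, 0]] (rows listed top to bottom)


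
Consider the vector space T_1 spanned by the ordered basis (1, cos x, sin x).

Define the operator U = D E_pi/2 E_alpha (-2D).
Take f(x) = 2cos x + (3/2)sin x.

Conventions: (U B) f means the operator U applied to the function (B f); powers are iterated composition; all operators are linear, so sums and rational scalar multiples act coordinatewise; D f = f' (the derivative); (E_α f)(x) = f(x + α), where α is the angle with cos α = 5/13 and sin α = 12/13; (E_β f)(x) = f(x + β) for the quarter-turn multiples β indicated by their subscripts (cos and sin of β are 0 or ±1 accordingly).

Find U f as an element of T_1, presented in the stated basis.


D f = (3/2)cos x - 2sin x
(-2D) f = -3cos x + 4sin x
E_alpha (-2D) f = (33/13)cos x + (56/13)sin x
E_pi/2 E_alpha (-2D) f = (56/13)cos x - (33/13)sin x
D E_pi/2 E_alpha (-2D) f = -(33/13)cos x - (56/13)sin x

the result is g(x) = -(33/13)cos x - (56/13)sin x


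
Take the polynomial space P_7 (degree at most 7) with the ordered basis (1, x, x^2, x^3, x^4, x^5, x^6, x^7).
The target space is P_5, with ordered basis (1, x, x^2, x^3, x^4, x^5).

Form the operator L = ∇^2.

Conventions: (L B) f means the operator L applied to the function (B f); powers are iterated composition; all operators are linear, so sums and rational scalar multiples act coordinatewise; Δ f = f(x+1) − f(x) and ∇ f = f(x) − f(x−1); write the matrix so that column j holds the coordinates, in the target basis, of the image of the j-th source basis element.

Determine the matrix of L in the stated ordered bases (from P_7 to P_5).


image of 1: 0
image of x: 0
image of x^2: 2
image of x^3: 6x - 6
image of x^4: 12x^2 - 24x + 14
image of x^5: 20x^3 - 60x^2 + 70x - 30
image of x^6: 30x^4 - 120x^3 + 210x^2 - 180x + 62
image of x^7: 42x^5 - 210x^4 + 490x^3 - 630x^2 + 434x - 126
each image's coordinates form column j of the matrix

the matrix is [[0, 0, 2, -6, 14, -30, 62, -126]; [0, 0, 0, 6, -24, 70, -180, 434]; [0, 0, 0, 0, 12, -60, 210, -630]; [0, 0, 0, 0, 0, 20, -120, 490]; [0, 0, 0, 0, 0, 0, 30, -210]; [0, 0, 0, 0, 0, 0, 0, 42]] (rows listed top to bottom)


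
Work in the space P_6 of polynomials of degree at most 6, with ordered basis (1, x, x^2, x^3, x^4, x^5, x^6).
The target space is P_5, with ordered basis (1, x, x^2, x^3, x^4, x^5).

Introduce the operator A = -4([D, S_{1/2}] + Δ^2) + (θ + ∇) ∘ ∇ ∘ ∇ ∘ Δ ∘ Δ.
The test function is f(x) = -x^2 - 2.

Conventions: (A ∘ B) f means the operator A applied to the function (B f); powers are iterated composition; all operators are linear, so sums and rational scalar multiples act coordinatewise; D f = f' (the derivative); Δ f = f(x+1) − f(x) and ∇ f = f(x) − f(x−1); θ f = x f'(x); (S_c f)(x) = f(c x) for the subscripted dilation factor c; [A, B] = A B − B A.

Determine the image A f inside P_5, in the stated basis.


S_{1/2} f = -(1/4)x^2 - 2
D S_{1/2} f = -(1/2)x
D f = -2x
S_{1/2} D f = -x
[D, S_{1/2}] f = (1/2)x
Δ f = -2x - 1
Δ Δ f = -2
([D, S_{1/2}] + Δ^2) f = (1/2)x - 2
(-4([D, S_{1/2}] + Δ^2)) f = -2x + 8
Δ f = -2x - 1
Δ Δ f = -2
∇ Δ Δ f = 0
∇ ∇ Δ Δ f = 0
θ (∇ ∘ ∇ ∘ Δ) Δ f = 0
∇ (∇ ∘ ∇ ∘ Δ) Δ f = 0
(θ + ∇) (∇ ∘ ∇ ∘ Δ) Δ f = 0
(-4([D, S_{1/2}] + Δ^2) + (θ + ∇) ∘ ∇ ∘ ∇ ∘ Δ ∘ Δ) f = -2x + 8

g(x) = -2x + 8


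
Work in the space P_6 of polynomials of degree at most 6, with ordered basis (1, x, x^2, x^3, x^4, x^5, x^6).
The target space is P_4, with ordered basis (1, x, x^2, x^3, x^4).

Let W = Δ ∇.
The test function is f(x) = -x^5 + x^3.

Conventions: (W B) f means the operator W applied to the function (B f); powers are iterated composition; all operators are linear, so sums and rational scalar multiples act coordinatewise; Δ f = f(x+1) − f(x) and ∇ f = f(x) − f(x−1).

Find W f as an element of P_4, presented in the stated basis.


the image equals g(x) = -20x^3 - 4x

∇ f = -5x^4 + 10x^3 - 7x^2 + 2x
Δ ∇ f = -20x^3 - 4x


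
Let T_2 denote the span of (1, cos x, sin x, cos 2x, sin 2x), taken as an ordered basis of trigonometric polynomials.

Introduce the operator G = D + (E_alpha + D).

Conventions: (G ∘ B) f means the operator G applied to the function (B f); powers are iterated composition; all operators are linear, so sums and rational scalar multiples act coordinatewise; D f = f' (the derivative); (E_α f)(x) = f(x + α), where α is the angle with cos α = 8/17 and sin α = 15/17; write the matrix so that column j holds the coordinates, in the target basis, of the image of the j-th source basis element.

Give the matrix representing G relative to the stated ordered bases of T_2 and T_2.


image of 1: 1
image of cos x: (8/17)cos x - (49/17)sin x
image of sin x: (49/17)cos x + (8/17)sin x
image of cos 2x: -(161/289)cos 2x - (1396/289)sin 2x
image of sin 2x: (1396/289)cos 2x - (161/289)sin 2x
each image's coordinates form column j of the matrix

the matrix is [[1, 0, 0, 0, 0]; [0, 8/17, 49/17, 0, 0]; [0, -49/17, 8/17, 0, 0]; [0, 0, 0, -161/289, 1396/289]; [0, 0, 0, -1396/289, -161/289]] (rows listed top to bottom)


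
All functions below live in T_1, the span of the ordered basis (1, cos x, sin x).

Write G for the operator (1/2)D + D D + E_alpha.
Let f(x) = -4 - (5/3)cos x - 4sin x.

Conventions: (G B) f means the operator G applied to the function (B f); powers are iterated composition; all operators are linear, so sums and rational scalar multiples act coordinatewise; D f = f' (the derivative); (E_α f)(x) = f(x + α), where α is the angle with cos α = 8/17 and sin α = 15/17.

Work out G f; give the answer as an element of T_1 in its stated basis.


D f = -4cos x + (5/3)sin x
((1/2)D) f = -2cos x + (5/6)sin x
D f = -4cos x + (5/3)sin x
D D f = (5/3)cos x + 4sin x
E_alpha f = -4 - (220/51)cos x - (7/17)sin x
((1/2)D + D D + E_alpha) f = -4 - (79/17)cos x + (451/102)sin x

the image equals g(x) = -4 - (79/17)cos x + (451/102)sin x


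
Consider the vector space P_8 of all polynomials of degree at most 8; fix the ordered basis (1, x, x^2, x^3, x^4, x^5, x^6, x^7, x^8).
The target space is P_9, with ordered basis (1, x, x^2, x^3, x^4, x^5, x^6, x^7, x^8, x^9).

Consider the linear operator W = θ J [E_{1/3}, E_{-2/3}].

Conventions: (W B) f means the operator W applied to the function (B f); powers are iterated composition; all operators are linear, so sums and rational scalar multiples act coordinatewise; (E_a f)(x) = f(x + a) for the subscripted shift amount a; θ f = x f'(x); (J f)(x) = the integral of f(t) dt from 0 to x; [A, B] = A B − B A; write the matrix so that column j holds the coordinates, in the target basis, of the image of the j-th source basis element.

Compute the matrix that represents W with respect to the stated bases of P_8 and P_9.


the matrix is [[0, 0, 0, 0, 0, 0, 0, 0, 0]; [0, 0, 0, 0, 0, 0, 0, 0, 0]; [0, 0, 0, 0, 0, 0, 0, 0, 0]; [0, 0, 0, 0, 0, 0, 0, 0, 0]; [0, 0, 0, 0, 0, 0, 0, 0, 0]; [0, 0, 0, 0, 0, 0, 0, 0, 0]; [0, 0, 0, 0, 0, 0, 0, 0, 0]; [0, 0, 0, 0, 0, 0, 0, 0, 0]; [0, 0, 0, 0, 0, 0, 0, 0, 0]; [0, 0, 0, 0, 0, 0, 0, 0, 0]] (rows listed top to bottom)

image of 1: 0
image of x: 0
image of x^2: 0
image of x^3: 0
image of x^4: 0
image of x^5: 0
image of x^6: 0
image of x^7: 0
image of x^8: 0
each image's coordinates form column j of the matrix


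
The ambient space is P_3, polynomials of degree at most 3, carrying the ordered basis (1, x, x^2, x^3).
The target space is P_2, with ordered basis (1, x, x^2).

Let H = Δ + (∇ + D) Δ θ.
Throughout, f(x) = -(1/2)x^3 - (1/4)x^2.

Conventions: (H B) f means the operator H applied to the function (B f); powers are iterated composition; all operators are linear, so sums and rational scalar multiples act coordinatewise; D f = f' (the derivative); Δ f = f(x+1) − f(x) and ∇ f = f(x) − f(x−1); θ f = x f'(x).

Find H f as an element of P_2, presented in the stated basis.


Δ f = -(3/2)x^2 - 2x - 3/4
θ f = -(3/2)x^3 - (1/2)x^2
Δ θ f = -(9/2)x^2 - (11/2)x - 2
∇ (Δ θ) f = -9x - 1
D (Δ θ) f = -9x - 11/2
(∇ + D) (Δ θ) f = -18x - 13/2
(Δ + (∇ + D) Δ θ) f = -(3/2)x^2 - 20x - 29/4

the image equals g(x) = -(3/2)x^2 - 20x - 29/4


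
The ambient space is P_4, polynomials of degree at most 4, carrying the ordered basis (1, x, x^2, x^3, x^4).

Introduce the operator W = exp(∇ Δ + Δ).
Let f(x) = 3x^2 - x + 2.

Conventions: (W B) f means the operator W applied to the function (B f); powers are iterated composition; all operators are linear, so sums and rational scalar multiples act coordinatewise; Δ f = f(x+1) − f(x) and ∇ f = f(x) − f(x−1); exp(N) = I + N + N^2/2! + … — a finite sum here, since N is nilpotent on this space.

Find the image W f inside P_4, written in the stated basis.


order-1 term: 6x + 8
order-2 term: 3
the series for exp(∇ Δ + Δ) f terminates at order 2
exp(∇ Δ + Δ) f = 3x^2 + 5x + 13

the image equals g(x) = 3x^2 + 5x + 13


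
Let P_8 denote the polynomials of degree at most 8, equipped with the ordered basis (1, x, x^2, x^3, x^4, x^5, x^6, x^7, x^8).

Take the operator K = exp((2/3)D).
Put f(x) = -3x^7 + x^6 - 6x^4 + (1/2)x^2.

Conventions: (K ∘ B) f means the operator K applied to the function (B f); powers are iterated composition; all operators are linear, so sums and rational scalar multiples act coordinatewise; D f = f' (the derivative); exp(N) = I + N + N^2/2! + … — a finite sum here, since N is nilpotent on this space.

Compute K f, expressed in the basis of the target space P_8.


g(x) = -3x^7 - 13x^6 - 24x^5 - (274/9)x^4 - (832/27)x^3 - (125/6)x^2 - (1822/243)x - 766/729

order-1 term: -14x^6 + 4x^5 - 16x^3 + (2/3)x
order-2 term: -28x^5 + (20/3)x^4 - 16x^2 + 2/9
order-3 term: -(280/9)x^4 + (160/27)x^3 - (64/9)x
order-4 term: -(560/27)x^3 + (80/27)x^2 - 32/27
order-5 term: -(224/27)x^2 + (64/81)x
order-6 term: -(448/243)x + 64/729
order-7 term: -128/729
the series for exp((2/3)D) f terminates at order 7
exp((2/3)D) f = -3x^7 - 13x^6 - 24x^5 - (274/9)x^4 - (832/27)x^3 - (125/6)x^2 - (1822/243)x - 766/729


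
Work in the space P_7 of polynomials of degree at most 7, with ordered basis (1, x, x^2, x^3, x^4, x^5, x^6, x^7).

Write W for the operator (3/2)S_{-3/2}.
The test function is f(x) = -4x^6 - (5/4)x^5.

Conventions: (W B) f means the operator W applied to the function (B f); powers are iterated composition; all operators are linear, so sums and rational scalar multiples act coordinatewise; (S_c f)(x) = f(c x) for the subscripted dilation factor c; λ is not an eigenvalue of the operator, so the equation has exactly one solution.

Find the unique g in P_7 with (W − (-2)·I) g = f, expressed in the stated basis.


write g with unknown coordinates in the stated basis and equate coefficients in (W − (-2)·I) g = f
solving from the highest basis element down gives g = -(512/2443)x^6 + (80/601)x^5
check: W g = -(8748/2443)x^6 - (3645/2404)x^5
so W g − (-2)·g = -4x^6 - (5/4)x^5 = f ✓

g(x) = -(512/2443)x^6 + (80/601)x^5


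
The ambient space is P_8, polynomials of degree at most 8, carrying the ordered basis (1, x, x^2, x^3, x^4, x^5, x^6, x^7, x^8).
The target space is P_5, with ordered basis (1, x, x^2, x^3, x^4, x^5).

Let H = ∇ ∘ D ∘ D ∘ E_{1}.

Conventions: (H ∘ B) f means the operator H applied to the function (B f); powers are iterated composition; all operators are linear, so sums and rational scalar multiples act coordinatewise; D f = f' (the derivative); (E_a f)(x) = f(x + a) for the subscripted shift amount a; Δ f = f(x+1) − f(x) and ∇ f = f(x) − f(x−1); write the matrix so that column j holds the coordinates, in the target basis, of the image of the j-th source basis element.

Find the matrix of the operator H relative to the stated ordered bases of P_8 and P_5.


the matrix is [[0, 0, 0, 6, 12, 20, 30, 42, 56]; [0, 0, 0, 0, 24, 60, 120, 210, 336]; [0, 0, 0, 0, 0, 60, 180, 420, 840]; [0, 0, 0, 0, 0, 0, 120, 420, 1120]; [0, 0, 0, 0, 0, 0, 0, 210, 840]; [0, 0, 0, 0, 0, 0, 0, 0, 336]] (rows listed top to bottom)

image of 1: 0
image of x: 0
image of x^2: 0
image of x^3: 6
image of x^4: 24x + 12
image of x^5: 60x^2 + 60x + 20
image of x^6: 120x^3 + 180x^2 + 120x + 30
image of x^7: 210x^4 + 420x^3 + 420x^2 + 210x + 42
image of x^8: 336x^5 + 840x^4 + 1120x^3 + 840x^2 + 336x + 56
each image's coordinates form column j of the matrix
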